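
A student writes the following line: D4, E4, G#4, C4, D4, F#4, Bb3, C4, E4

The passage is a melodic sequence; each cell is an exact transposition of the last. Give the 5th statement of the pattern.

Gb3 Ab3 C4

The 3-note cells begin on D4, C4, Bb3 — each down a 2nd from the last.
Extending down a 2nd: Ab3 → Gb3.
From Gb3 the exact shape gives Gb3 Ab3 C4.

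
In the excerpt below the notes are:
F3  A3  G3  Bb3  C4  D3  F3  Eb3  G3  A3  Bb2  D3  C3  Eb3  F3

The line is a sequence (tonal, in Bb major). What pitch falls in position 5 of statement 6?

The unit is 5 notes. Position-5 pitches of the 3 shown cells: C4, A3, F3.
Extending down a 3rd: D3 → Bb2 → G2.

G2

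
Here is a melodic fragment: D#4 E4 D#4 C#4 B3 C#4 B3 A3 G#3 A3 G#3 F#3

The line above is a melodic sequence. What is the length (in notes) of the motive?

4

12 notes total. Splitting into 3 groups of 4:
D#4 E4 D#4 C#4 | B3 C#4 B3 A3 | G#3 A3 G#3 F#3
Each cell is the previous one down a 3rd — so the unit is 4 notes.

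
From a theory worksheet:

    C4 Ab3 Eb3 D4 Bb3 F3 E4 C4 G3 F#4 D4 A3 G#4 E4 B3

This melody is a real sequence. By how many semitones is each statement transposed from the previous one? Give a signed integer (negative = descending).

The 3-note cells begin on C4, D4, E4, F#4, G#4 — each up a 2nd from the last.
C4→D4 is 62 − 60 = 2 semitones.

2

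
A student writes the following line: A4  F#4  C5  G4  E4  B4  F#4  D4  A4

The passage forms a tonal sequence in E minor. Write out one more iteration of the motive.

E4 C4 G4

Taking 3-note groups, the heads are A4, G4, F#4: the pattern moves down a 2nd.
From E4 the diatonic shape gives E4 C4 G4.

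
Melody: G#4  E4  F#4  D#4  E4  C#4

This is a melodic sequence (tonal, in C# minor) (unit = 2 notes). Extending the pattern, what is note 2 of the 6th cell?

G#3

With 2-note cells, note 2 of each statement runs E4, D#4, C#4.
Each moves down a 2nd. Continuing: B3 → A3 → G#3.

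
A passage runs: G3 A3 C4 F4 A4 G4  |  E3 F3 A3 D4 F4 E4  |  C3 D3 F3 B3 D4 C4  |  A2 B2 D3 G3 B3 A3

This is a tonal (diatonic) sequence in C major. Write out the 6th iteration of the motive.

With a 6-note motive the entries are G3, E3, C3, A2, each down a 3rd from the previous.
Continuing the starts: F2 → D2.
From D2 the diatonic shape gives D2 E2 G2 C3 E3 D3.

D2 E2 G2 C3 E3 D3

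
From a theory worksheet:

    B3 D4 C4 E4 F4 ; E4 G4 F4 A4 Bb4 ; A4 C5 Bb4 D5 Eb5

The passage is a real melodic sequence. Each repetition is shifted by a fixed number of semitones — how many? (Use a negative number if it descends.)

Unit = 5 notes; the statements start on B3, E4, A4, moving up a 4th each time.
B3→E4 is 64 − 59 = 5 semitones.

5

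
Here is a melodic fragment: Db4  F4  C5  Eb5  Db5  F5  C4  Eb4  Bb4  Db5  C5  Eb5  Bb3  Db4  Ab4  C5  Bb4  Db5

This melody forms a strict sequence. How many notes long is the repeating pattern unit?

18 notes total. Splitting into 3 groups of 6:
Db4 F4 C5 Eb5 Db5 F5 | C4 Eb4 Bb4 Db5 C5 Eb5 | Bb3 Db4 Ab4 C5 Bb4 Db5
That's a consistent down a 2nd shift per cell, and no other grouping gives one.

6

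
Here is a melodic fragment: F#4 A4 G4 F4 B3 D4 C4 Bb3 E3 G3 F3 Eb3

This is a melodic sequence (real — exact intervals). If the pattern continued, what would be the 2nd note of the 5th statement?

F2

With 4-note cells, note 2 of each statement runs A4, D4, G3.
Each moves down a 5th. Continuing: C3 → F2.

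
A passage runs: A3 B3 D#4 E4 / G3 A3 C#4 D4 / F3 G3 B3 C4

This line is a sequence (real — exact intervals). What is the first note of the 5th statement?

Db3

With a 4-note motive the entries are A3, G3, F3, each down a 2nd from the previous.
Extending the heads down a 2nd: Eb3 → Db3.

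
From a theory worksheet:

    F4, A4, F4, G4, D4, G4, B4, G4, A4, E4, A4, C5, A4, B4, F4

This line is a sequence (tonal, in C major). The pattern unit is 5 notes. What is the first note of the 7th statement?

Unit = 5 notes; the statements start on F4, G4, A4, moving up a 2nd each time.
Extending the heads up a 2nd: B4 → C5 → D5 → E5.

E5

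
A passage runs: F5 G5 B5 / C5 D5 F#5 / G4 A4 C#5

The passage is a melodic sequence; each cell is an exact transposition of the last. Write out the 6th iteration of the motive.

E3 F#3 A#3

Unit = 3 notes; the statements start on F5, C5, G4, moving down a 4th each time.
Carrying on: D4 → A3 → E3.
Statement 6 starts on E3 and keeps the same exact contour: E3 F#3 A#3.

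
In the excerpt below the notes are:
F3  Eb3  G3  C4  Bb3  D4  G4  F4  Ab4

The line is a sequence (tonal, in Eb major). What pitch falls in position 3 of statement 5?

Bb5

With 3-note cells, note 3 of each statement runs G3, D4, Ab4.
Each moves up a 5th. Continuing: Eb5 → Bb5.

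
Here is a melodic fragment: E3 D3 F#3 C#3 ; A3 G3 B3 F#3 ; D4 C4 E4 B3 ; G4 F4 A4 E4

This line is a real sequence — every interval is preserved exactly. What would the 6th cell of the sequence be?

F5 Eb5 G5 D5

Taking 4-note groups, the heads are E3, A3, D4, G4: the pattern moves up a 4th.
Carrying on: C5 → F5.
From F5 the exact shape gives F5 Eb5 G5 D5.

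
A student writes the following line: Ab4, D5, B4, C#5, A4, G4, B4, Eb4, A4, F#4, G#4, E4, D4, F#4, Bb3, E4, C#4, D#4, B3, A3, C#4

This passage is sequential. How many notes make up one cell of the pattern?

7

Try groups of 7 (3 cells in 21 notes):
Ab4 D5 B4 C#5 A4 G4 B4 | Eb4 A4 F#4 G#4 E4 D4 F#4 | Bb3 E4 C#4 D#4 B3 A3 C#4
That's a consistent down a 4th shift per cell, and no other grouping gives one.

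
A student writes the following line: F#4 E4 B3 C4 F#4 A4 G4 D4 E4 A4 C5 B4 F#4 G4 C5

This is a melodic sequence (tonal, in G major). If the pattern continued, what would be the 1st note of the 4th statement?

E5

The unit is 5 notes. Position-1 pitches of the 3 shown cells: F#4, A4, C5.
From C5, up a 3rd gives E5.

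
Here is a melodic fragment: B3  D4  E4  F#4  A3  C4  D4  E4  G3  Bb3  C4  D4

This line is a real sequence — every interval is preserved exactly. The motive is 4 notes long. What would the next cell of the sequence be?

Unit = 4 notes; the statements start on B3, A3, G3, moving down a 2nd each time.
From F3 the exact shape gives F3 Ab3 Bb3 C4.

F3 Ab3 Bb3 C4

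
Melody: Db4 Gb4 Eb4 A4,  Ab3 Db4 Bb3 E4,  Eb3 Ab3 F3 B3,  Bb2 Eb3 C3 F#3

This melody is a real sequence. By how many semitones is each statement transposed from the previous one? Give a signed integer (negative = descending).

-5

The 4-note cells begin on Db4, Ab3, Eb3, Bb2 — each down a 4th from the last.
Db4 to Ab3 spans -5 semitones.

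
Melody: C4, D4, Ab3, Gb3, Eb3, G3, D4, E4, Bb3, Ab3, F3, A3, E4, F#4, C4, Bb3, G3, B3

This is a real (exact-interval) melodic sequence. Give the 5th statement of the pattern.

G#4 A#4 E4 D4 B3 D#4

Unit = 6 notes; the statements start on C4, D4, E4, moving up a 2nd each time.
Continuing the starts: F#4 → G#4.
From G#4 the exact shape gives G#4 A#4 E4 D4 B3 D#4.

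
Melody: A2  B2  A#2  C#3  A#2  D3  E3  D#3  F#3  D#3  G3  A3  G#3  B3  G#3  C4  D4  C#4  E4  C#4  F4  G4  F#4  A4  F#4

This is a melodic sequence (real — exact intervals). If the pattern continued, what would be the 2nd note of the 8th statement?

With 5-note cells, note 2 of each statement runs B2, E3, A3, D4, G4.
Extending up a 4th: C5 → F5 → Bb5.

Bb5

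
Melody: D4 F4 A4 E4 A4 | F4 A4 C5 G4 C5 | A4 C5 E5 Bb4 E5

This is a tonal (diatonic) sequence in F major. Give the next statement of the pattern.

C5 E5 G5 D5 G5

Unit = 5 notes; the statements start on D4, F4, A4, moving up a 3rd each time.
From C5 the diatonic shape gives C5 E5 G5 D5 G5.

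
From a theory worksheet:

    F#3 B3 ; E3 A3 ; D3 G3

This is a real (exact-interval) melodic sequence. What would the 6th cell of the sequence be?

Ab2 Db3

The 2-note cells begin on F#3, E3, D3 — each down a 2nd from the last.
Continuing the starts: C3 → Bb2 → Ab2.
From Ab2 the exact shape gives Ab2 Db3.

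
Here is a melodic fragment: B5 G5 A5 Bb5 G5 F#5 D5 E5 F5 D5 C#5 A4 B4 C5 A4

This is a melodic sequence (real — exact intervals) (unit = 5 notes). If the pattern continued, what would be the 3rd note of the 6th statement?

G#3

The unit is 5 notes. Position-3 pitches of the 3 shown cells: A5, E5, B4.
Extending down a 4th: F#4 → C#4 → G#3.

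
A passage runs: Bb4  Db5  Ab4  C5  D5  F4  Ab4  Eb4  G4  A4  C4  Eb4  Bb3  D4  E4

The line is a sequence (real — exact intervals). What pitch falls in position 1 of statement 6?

A2

Grouping in 5s, the 1st note of each cell is Bb4, F4, C4.
Extending down a 4th: G3 → D3 → A2.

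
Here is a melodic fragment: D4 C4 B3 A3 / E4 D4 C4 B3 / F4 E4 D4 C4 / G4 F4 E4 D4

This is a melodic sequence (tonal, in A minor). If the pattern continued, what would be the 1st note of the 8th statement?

D5

The unit is 4 notes. Position-1 pitches of the 4 shown cells: D4, E4, F4, G4.
Carrying that up a 2nd forward: A4 → B4 → C5 → D5.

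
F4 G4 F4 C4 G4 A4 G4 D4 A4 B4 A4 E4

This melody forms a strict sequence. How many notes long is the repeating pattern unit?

4

12 notes total. Splitting into 3 groups of 4:
F4 G4 F4 C4 | G4 A4 G4 D4 | A4 B4 A4 E4
Every group is a transposition up a 2nd of the one before; no shorter unit works.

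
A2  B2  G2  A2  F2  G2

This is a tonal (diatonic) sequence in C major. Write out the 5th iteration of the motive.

Taking 2-note groups, the heads are A2, G2, F2: the pattern moves down a 2nd.
Extending down a 2nd: E2 → D2.
So cell 5 is D2 E2.

D2 E2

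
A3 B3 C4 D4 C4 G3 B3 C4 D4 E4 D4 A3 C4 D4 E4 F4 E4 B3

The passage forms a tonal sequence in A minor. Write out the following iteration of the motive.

Taking 6-note groups, the heads are A3, B3, C4: the pattern moves up a 2nd.
Statement 4 starts on D4 and keeps the same diatonic contour: D4 E4 F4 G4 F4 C4.

D4 E4 F4 G4 F4 C4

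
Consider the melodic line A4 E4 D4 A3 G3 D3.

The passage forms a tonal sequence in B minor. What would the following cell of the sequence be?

Unit = 2 notes; the statements start on A4, D4, G3, moving down a 5th each time.
From C#3 the diatonic shape gives C#3 G2.

C#3 G2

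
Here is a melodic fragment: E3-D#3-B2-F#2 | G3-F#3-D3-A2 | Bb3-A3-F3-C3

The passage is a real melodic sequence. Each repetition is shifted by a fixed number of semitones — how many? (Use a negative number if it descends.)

3

With a 4-note motive the entries are E3, G3, Bb3, each up a 3rd from the previous.
E3 to G3 spans +3 semitones.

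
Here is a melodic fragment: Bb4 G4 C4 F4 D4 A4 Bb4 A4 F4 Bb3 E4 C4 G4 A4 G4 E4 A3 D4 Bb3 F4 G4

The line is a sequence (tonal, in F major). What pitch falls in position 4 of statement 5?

With 7-note cells, note 4 of each statement runs F4, E4, D4.
Extending down a 2nd: C4 → Bb3.

Bb3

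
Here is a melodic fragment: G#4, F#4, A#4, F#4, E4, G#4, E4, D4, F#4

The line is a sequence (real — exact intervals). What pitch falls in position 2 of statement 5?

Bb3

Grouping in 3s, the 2nd note of each cell is F#4, E4, D4.
Carrying that down a 2nd forward: C4 → Bb3.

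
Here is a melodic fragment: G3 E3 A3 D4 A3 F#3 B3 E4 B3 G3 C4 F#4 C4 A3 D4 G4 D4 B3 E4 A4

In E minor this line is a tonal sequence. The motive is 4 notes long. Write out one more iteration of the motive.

The 4-note cells begin on G3, A3, B3, C4, D4 — each up a 2nd from the last.
Statement 6 starts on E4 and keeps the same diatonic contour: E4 C4 F#4 B4.

E4 C4 F#4 B4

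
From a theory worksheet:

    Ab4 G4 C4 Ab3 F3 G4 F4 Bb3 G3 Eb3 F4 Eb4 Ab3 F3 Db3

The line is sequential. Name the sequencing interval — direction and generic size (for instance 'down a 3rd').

The 5-note cells begin on Ab4, G4, F4 — each down a 2nd from the last.
From Ab4 to G4: down a 2nd.

down a 2nd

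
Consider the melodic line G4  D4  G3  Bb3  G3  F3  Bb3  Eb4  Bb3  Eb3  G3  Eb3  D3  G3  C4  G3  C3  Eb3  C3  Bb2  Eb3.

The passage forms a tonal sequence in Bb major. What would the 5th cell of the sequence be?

The 7-note cells begin on G4, Eb4, C4 — each down a 3rd from the last.
Extending down a 3rd: A3 → F3.
So cell 5 is F3 C3 F2 A2 F2 Eb2 A2.

F3 C3 F2 A2 F2 Eb2 A2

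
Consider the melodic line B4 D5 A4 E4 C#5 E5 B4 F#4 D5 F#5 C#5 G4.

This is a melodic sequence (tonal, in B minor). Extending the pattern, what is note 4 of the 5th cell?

B4

Grouping in 4s, the 4th note of each cell is E4, F#4, G4.
Carrying that up a 2nd forward: A4 → B4.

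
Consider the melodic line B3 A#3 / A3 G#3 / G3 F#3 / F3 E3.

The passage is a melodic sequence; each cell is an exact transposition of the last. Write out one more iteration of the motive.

With a 2-note motive the entries are B3, A3, G3, F3, each down a 2nd from the previous.
So cell 5 is Eb3 D3.

Eb3 D3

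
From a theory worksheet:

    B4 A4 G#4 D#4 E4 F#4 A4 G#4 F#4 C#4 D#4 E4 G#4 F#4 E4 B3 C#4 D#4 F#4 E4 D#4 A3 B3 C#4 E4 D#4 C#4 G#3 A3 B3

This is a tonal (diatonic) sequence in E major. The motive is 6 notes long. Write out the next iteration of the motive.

D#4 C#4 B3 F#3 G#3 A3

Taking 6-note groups, the heads are B4, A4, G#4, F#4, E4: the pattern moves down a 2nd.
So cell 6 is D#4 C#4 B3 F#3 G#3 A3.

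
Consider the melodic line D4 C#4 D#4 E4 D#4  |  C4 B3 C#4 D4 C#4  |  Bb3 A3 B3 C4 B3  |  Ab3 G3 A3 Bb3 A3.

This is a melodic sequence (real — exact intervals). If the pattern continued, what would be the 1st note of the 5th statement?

Gb3

With 5-note cells, note 1 of each statement runs D4, C4, Bb3, Ab3.
One more down a 2nd gives Gb3.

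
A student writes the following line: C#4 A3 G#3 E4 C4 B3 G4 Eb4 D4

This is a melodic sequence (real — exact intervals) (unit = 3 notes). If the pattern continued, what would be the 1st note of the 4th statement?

Grouping in 3s, the 1st note of each cell is C#4, E4, G4.
Each moves up a 3rd; the next is Bb4.

Bb4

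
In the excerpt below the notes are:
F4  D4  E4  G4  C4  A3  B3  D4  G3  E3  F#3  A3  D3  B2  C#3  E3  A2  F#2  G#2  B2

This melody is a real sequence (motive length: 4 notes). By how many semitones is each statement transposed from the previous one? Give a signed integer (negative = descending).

Unit = 4 notes; the statements start on F4, C4, G3, D3, A2, moving down a 4th each time.
Counting half-steps from F4 to C4: -5.

-5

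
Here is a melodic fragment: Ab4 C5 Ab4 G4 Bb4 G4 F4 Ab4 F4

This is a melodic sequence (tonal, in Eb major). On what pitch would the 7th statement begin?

With a 3-note motive the entries are Ab4, G4, F4, each down a 2nd from the previous.
Continuing: Eb4 → D4 → C4 → Bb3. Statement 7 starts on Bb3.

Bb3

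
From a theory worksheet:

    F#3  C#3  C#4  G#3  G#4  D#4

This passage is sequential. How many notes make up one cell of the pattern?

There are 6 notes; a 2-note unit gives 3 cells:
F#3 C#3 | C#4 G#3 | G#4 D#4
Every group is a transposition up a 5th of the one before; no shorter unit works.

2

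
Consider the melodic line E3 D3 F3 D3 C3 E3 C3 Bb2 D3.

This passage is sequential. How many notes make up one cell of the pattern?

9 notes total. Splitting into 3 groups of 3:
E3 D3 F3 | D3 C3 E3 | C3 Bb2 D3
Every group is a transposition down a 2nd of the one before; no shorter unit works.

3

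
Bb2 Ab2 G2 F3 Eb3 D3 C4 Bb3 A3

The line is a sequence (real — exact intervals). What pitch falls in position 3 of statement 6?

With 3-note cells, note 3 of each statement runs G2, D3, A3.
Carrying that up a 5th forward: E4 → B4 → F#5.

F#5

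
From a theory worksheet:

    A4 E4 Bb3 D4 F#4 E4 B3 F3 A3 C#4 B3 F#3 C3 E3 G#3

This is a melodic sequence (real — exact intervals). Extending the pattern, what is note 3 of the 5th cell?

Grouping in 5s, the 3rd note of each cell is Bb3, F3, C3.
Carrying that down a 4th forward: G2 → D2.

D2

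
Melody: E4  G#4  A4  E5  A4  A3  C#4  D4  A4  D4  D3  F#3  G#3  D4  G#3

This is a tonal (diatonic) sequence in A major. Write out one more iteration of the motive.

G#2 B2 C#3 G#3 C#3

Unit = 5 notes; the statements start on E4, A3, D3, moving down a 5th each time.
From G#2 the diatonic shape gives G#2 B2 C#3 G#3 C#3.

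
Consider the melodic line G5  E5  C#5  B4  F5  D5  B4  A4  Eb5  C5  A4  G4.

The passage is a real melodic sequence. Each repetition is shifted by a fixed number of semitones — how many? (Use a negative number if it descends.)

Unit = 4 notes; the statements start on G5, F5, Eb5, moving down a 2nd each time.
Counting half-steps from G5 to F5: -2.

-2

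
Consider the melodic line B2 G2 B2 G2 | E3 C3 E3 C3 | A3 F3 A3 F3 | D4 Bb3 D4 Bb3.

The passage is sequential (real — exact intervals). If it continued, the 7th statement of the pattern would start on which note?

With a 4-note motive the entries are B2, E3, A3, D4, each up a 4th from the previous.
Extending the heads up a 4th: G4 → C5 → F5.

F5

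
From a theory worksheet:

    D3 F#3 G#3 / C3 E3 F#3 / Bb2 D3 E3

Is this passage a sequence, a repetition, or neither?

sequence

Each 3-note cell is the previous one transposed down a 2nd.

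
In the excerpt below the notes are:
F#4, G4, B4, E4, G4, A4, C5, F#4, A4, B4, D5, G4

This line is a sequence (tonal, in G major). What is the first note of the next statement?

B4

The 4-note cells begin on F#4, G4, A4 — each up a 2nd from the last.
One more step up a 2nd gives B4.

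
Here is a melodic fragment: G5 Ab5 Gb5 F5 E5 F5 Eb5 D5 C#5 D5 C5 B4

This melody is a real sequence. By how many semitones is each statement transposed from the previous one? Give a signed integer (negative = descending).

The 4-note cells begin on G5, E5, C#5 — each down a 3rd from the last.
G5→E5 is 76 − 79 = -3 semitones.

-3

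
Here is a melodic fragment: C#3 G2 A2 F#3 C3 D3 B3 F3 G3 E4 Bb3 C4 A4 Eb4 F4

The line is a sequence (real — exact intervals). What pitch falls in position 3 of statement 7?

Eb5

Grouping in 3s, the 3rd note of each cell is A2, D3, G3, C4, F4.
Carrying that up a 4th forward: Bb4 → Eb5.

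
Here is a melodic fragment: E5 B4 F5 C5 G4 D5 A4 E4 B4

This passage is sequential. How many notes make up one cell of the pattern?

Try groups of 3 (3 cells in 9 notes):
E5 B4 F5 | C5 G4 D5 | A4 E4 B4
Each cell is the previous one down a 3rd — so the unit is 3 notes.

3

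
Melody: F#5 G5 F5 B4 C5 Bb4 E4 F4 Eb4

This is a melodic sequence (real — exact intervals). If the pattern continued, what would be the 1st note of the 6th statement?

G2

The unit is 3 notes. Position-1 pitches of the 3 shown cells: F#5, B4, E4.
Extending down a 5th: A3 → D3 → G2.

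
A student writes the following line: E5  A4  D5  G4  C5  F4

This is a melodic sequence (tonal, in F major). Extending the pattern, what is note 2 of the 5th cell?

With 2-note cells, note 2 of each statement runs A4, G4, F4.
Carrying that down a 2nd forward: E4 → D4.

D4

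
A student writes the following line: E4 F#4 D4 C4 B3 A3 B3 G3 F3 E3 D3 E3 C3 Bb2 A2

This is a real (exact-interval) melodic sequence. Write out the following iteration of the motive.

Unit = 5 notes; the statements start on E4, A3, D3, moving down a 5th each time.
So cell 4 is G2 A2 F2 Eb2 D2.

G2 A2 F2 Eb2 D2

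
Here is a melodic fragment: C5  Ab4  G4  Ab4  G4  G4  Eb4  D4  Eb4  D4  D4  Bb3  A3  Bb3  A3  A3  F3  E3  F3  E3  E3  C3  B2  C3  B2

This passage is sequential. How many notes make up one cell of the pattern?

There are 25 notes; a 5-note unit gives 5 cells:
C5 Ab4 G4 Ab4 G4 | G4 Eb4 D4 Eb4 D4 | D4 Bb3 A3 Bb3 A3 | A3 F3 E3 F3 E3 | E3 C3 B2 C3 B2
Every group is a transposition down a 4th of the one before; no shorter unit works.

5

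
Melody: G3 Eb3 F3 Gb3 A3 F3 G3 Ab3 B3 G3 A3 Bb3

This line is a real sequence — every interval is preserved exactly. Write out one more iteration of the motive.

C#4 A3 B3 C4

With a 4-note motive the entries are G3, A3, B3, each up a 2nd from the previous.
Statement 4 starts on C#4 and keeps the same exact contour: C#4 A3 B3 C4.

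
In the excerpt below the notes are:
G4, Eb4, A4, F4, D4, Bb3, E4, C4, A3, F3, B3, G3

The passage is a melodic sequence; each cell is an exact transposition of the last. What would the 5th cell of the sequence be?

The 4-note cells begin on G4, D4, A3 — each down a 4th from the last.
Carrying on: E3 → B2.
Statement 5 starts on B2 and keeps the same exact contour: B2 G2 C#3 A2.

B2 G2 C#3 A2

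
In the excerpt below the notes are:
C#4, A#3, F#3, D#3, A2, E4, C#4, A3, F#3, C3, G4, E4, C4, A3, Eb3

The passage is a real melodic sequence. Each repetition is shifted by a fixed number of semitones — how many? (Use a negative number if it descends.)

With a 5-note motive the entries are C#4, E4, G4, each up a 3rd from the previous.
Counting half-steps from C#4 to E4: 3.

3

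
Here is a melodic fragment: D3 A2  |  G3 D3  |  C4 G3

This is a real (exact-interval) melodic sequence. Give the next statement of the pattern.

Taking 2-note groups, the heads are D3, G3, C4: the pattern moves up a 4th.
Statement 4 starts on F4 and keeps the same exact contour: F4 C4.

F4 C4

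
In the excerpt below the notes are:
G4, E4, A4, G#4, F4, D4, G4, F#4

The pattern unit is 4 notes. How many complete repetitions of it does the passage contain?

8 notes in groups of 4 gives 8/4 = 2 statements.
Starts: G4, F4 — each down a 2nd.

2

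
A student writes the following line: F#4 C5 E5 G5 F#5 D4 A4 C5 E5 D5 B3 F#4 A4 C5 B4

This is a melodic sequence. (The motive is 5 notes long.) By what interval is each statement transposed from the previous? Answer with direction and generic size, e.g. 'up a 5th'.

down a 3rd

The 5-note cells begin on F#4, D4, B3 — each down a 3rd from the last.
F#4 to D4 is down a 3rd.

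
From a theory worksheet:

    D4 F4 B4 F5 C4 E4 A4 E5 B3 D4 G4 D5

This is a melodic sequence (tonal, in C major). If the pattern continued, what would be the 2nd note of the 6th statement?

Grouping in 4s, the 2nd note of each cell is F4, E4, D4.
Each moves down a 2nd. Continuing: C4 → B3 → A3.

A3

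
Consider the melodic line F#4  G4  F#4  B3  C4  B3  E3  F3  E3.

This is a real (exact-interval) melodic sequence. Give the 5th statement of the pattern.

With a 3-note motive the entries are F#4, B3, E3, each down a 5th from the previous.
Continuing the starts: A2 → D2.
Statement 5 starts on D2 and keeps the same exact contour: D2 Eb2 D2.

D2 Eb2 D2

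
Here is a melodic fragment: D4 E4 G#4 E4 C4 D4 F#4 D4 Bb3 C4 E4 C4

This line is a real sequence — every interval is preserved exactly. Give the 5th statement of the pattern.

Gb3 Ab3 C4 Ab3

With a 4-note motive the entries are D4, C4, Bb3, each down a 2nd from the previous.
Carrying on: Ab3 → Gb3.
From Gb3 the exact shape gives Gb3 Ab3 C4 Ab3.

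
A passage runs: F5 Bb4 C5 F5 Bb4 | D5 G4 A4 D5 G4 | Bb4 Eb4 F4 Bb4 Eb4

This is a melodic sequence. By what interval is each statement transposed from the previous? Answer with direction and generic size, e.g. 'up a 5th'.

Unit = 5 notes; the statements start on F5, D5, Bb4, moving down a 3rd each time.
From F5 to D5: down a 3rd.

down a 3rd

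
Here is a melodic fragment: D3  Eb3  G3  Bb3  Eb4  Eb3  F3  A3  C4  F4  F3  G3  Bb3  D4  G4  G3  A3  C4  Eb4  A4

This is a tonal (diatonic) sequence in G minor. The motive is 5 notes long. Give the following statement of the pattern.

The 5-note cells begin on D3, Eb3, F3, G3 — each up a 2nd from the last.
So cell 5 is A3 Bb3 D4 F4 Bb4.

A3 Bb3 D4 F4 Bb4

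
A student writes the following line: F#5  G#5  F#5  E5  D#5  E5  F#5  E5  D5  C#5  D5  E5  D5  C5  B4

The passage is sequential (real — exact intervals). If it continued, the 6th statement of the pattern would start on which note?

Ab4

With a 5-note motive the entries are F#5, E5, D5, each down a 2nd from the previous.
Extending the heads down a 2nd: C5 → Bb4 → Ab4.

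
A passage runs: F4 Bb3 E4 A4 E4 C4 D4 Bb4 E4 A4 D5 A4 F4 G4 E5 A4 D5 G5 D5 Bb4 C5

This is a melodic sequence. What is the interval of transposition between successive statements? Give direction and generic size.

The 7-note cells begin on F4, Bb4, E5 — each up a 4th from the last.
F4 to Bb4 is up a 4th.

up a 4th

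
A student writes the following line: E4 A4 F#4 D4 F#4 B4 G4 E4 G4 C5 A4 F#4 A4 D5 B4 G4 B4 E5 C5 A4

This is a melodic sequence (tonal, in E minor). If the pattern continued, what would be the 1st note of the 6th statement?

C5

Grouping in 4s, the 1st note of each cell is E4, F#4, G4, A4, B4.
From B4, up a 2nd gives C5.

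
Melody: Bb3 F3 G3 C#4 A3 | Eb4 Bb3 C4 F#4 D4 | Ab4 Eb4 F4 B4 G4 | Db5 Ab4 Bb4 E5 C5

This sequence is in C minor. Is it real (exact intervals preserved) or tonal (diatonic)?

Each cell has the same semitone pattern (-5, 2, 6, -4) — intervals are preserved exactly.
And C#4 lies outside C minor, so the sequence is real rather than tonal.

real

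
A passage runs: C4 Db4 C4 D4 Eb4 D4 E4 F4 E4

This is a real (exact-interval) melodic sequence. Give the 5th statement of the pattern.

With a 3-note motive the entries are C4, D4, E4, each up a 2nd from the previous.
Extending up a 2nd: F#4 → G#4.
Statement 5 starts on G#4 and keeps the same exact contour: G#4 A4 G#4.

G#4 A4 G#4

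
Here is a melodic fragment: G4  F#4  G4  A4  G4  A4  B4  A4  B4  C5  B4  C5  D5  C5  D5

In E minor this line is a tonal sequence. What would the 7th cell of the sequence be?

Unit = 3 notes; the statements start on G4, A4, B4, C5, D5, moving up a 2nd each time.
Continuing the starts: E5 → F#5.
Statement 7 starts on F#5 and keeps the same diatonic contour: F#5 E5 F#5.

F#5 E5 F#5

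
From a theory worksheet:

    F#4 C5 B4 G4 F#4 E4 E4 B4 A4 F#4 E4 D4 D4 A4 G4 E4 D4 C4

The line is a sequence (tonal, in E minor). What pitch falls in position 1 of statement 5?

B3

Grouping in 6s, the 1st note of each cell is F#4, E4, D4.
Carrying that down a 2nd forward: C4 → B3.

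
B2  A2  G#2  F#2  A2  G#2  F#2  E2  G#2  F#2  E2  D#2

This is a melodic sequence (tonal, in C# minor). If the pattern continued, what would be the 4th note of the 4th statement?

C#2

Grouping in 4s, the 4th note of each cell is F#2, E2, D#2.
Each moves down a 2nd; the next is C#2.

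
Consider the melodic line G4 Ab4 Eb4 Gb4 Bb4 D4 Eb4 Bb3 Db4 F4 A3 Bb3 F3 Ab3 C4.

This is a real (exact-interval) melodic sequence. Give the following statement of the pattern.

E3 F3 C3 Eb3 G3

With a 5-note motive the entries are G4, D4, A3, each down a 4th from the previous.
Statement 4 starts on E3 and keeps the same exact contour: E3 F3 C3 Eb3 G3.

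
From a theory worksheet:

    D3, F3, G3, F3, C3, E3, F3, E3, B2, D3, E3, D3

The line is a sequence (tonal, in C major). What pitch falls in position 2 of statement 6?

A2

The unit is 4 notes. Position-2 pitches of the 3 shown cells: F3, E3, D3.
Carrying that down a 2nd forward: C3 → B2 → A2.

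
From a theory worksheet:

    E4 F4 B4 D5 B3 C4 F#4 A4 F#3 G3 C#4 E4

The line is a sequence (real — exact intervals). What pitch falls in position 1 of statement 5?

G#2

Grouping in 4s, the 1st note of each cell is E4, B3, F#3.
Each moves down a 4th. Continuing: C#3 → G#2.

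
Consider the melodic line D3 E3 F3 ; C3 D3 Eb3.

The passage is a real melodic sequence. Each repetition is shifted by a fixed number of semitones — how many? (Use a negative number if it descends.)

-2

Unit = 3 notes; the statements start on D3, C3, moving down a 2nd each time.
D3 to C3 spans -2 semitones.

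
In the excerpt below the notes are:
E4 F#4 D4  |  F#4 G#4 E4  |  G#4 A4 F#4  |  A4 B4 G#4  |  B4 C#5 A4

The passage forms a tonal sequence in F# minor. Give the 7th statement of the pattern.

Taking 3-note groups, the heads are E4, F#4, G#4, A4, B4: the pattern moves up a 2nd.
Continuing the starts: C#5 → D5.
From D5 the diatonic shape gives D5 E5 C#5.

D5 E5 C#5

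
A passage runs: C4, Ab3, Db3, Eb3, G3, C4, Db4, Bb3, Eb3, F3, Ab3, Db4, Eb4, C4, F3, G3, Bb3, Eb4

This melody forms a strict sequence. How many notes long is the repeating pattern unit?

Try groups of 6 (3 cells in 18 notes):
C4 Ab3 Db3 Eb3 G3 C4 | Db4 Bb3 Eb3 F3 Ab3 Db4 | Eb4 C4 F3 G3 Bb3 Eb4
Every group is a transposition up a 2nd of the one before; no shorter unit works.

6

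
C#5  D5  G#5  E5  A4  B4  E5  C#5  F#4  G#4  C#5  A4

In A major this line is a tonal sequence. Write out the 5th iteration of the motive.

The 4-note cells begin on C#5, A4, F#4 — each down a 3rd from the last.
Continuing the starts: D4 → B3.
Statement 5 starts on B3 and keeps the same diatonic contour: B3 C#4 F#4 D4.

B3 C#4 F#4 D4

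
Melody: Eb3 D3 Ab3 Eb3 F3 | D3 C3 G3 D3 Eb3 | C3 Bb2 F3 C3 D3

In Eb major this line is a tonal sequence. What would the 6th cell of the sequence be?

G2 F2 C3 G2 Ab2

With a 5-note motive the entries are Eb3, D3, C3, each down a 2nd from the previous.
Continuing the starts: Bb2 → Ab2 → G2.
Statement 6 starts on G2 and keeps the same diatonic contour: G2 F2 C3 G2 Ab2.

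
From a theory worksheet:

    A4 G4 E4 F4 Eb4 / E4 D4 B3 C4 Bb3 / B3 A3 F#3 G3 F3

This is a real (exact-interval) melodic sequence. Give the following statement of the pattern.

F#3 E3 C#3 D3 C3

Taking 5-note groups, the heads are A4, E4, B3: the pattern moves down a 4th.
Statement 4 starts on F#3 and keeps the same exact contour: F#3 E3 C#3 D3 C3.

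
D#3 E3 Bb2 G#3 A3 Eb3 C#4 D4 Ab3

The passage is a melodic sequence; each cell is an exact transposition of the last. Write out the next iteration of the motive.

F#4 G4 Db4

With a 3-note motive the entries are D#3, G#3, C#4, each up a 4th from the previous.
So cell 4 is F#4 G4 Db4.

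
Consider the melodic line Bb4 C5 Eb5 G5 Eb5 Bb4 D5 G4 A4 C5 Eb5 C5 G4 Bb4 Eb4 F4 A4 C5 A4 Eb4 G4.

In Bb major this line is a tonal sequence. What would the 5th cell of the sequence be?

With a 7-note motive the entries are Bb4, G4, Eb4, each down a 3rd from the previous.
Continuing the starts: C4 → A3.
From A3 the diatonic shape gives A3 Bb3 D4 F4 D4 A3 C4.

A3 Bb3 D4 F4 D4 A3 C4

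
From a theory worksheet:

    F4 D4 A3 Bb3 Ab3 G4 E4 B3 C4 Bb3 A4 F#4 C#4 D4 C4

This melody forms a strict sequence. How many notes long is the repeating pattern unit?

15 notes total. Splitting into 3 groups of 5:
F4 D4 A3 Bb3 Ab3 | G4 E4 B3 C4 Bb3 | A4 F#4 C#4 D4 C4
Each cell is the previous one up a 2nd — so the unit is 5 notes.

5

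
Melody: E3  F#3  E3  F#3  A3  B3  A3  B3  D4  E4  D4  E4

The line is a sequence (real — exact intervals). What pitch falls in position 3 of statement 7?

With 4-note cells, note 3 of each statement runs E3, A3, D4.
Each moves up a 4th. Continuing: G4 → C5 → F5 → Bb5.

Bb5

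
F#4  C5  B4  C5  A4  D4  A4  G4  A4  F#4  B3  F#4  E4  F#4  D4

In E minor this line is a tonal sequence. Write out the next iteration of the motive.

G3 D4 C4 D4 B3

With a 5-note motive the entries are F#4, D4, B3, each down a 3rd from the previous.
Statement 4 starts on G3 and keeps the same diatonic contour: G3 D4 C4 D4 B3.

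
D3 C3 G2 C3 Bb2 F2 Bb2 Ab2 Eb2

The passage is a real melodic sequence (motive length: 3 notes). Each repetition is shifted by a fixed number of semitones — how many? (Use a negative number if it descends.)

The 3-note cells begin on D3, C3, Bb2 — each down a 2nd from the last.
D3→C3 is 48 − 50 = -2 semitones.

-2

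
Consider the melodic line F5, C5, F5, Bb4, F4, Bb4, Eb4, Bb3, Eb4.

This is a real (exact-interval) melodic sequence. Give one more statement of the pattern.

Ab3 Eb3 Ab3

Unit = 3 notes; the statements start on F5, Bb4, Eb4, moving down a 5th each time.
So cell 4 is Ab3 Eb3 Ab3.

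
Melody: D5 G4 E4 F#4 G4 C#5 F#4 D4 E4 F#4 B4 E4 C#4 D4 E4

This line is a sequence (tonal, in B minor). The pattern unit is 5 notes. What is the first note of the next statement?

A4

Unit = 5 notes; the statements start on D5, C#5, B4, moving down a 2nd each time.
One more step down a 2nd gives A4.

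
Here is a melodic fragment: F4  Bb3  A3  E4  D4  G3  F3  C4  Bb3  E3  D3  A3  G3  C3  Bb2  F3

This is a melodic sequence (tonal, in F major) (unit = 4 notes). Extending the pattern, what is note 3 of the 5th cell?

G2

The unit is 4 notes. Position-3 pitches of the 4 shown cells: A3, F3, D3, Bb2.
Each moves down a 3rd; the next is G2.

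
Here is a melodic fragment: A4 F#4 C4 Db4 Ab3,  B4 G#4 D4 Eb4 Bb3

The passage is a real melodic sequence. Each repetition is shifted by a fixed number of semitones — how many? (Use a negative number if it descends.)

2

Unit = 5 notes; the statements start on A4, B4, moving up a 2nd each time.
Counting half-steps from A4 to B4: 2.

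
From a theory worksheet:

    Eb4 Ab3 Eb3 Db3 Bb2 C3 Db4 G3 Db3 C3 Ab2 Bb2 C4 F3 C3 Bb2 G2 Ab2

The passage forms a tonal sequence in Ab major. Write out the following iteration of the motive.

Bb3 Eb3 Bb2 Ab2 F2 G2

With a 6-note motive the entries are Eb4, Db4, C4, each down a 2nd from the previous.
Statement 4 starts on Bb3 and keeps the same diatonic contour: Bb3 Eb3 Bb2 Ab2 F2 G2.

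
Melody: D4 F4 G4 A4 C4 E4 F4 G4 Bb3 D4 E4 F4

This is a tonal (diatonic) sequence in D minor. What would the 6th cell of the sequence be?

Taking 4-note groups, the heads are D4, C4, Bb3: the pattern moves down a 2nd.
Extending down a 2nd: A3 → G3 → F3.
Statement 6 starts on F3 and keeps the same diatonic contour: F3 A3 Bb3 C4.

F3 A3 Bb3 C4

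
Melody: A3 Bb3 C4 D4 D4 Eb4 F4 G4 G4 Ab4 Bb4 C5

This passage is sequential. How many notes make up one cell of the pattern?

There are 12 notes; a 4-note unit gives 3 cells:
A3 Bb3 C4 D4 | D4 Eb4 F4 G4 | G4 Ab4 Bb4 C5
Each cell is the previous one up a 4th — so the unit is 4 notes.

4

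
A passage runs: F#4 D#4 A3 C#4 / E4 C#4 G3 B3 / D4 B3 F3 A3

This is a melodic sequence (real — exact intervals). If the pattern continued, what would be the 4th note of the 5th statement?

Grouping in 4s, the 4th note of each cell is C#4, B3, A3.
Extending down a 2nd: G3 → F3.

F3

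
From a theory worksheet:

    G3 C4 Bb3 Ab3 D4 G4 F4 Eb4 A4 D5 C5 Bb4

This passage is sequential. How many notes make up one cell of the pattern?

4

There are 12 notes; a 4-note unit gives 3 cells:
G3 C4 Bb3 Ab3 | D4 G4 F4 Eb4 | A4 D5 C5 Bb4
That's a consistent up a 5th shift per cell, and no other grouping gives one.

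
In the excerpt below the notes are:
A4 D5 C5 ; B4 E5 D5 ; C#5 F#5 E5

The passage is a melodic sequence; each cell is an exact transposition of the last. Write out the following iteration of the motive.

With a 3-note motive the entries are A4, B4, C#5, each up a 2nd from the previous.
From D#5 the exact shape gives D#5 G#5 F#5.

D#5 G#5 F#5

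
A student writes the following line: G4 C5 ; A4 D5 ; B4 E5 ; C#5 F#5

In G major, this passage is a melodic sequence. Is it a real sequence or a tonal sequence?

Each cell has the same semitone pattern (5,) — intervals are preserved exactly.
And C#5 lies outside G major, so the sequence is real rather than tonal.

real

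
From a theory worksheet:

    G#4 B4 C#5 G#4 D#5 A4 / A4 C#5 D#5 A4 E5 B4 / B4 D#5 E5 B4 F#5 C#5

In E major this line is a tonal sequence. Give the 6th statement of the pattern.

E5 G#5 A5 E5 B5 F#5

Taking 6-note groups, the heads are G#4, A4, B4: the pattern moves up a 2nd.
Continuing the starts: C#5 → D#5 → E5.
So cell 6 is E5 G#5 A5 E5 B5 F#5.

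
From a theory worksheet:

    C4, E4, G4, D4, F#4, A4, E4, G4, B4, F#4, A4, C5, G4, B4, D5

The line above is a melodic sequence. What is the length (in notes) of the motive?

15 notes total. Splitting into 5 groups of 3:
C4 E4 G4 | D4 F#4 A4 | E4 G4 B4 | F#4 A4 C5 | G4 B4 D5
That's a consistent up a 2nd shift per cell, and no other grouping gives one.

3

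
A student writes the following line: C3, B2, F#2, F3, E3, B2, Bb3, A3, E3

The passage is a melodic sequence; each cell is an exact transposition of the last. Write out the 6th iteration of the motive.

Db5 C5 G4

Unit = 3 notes; the statements start on C3, F3, Bb3, moving up a 4th each time.
Extending up a 4th: Eb4 → Ab4 → Db5.
From Db5 the exact shape gives Db5 C5 G4.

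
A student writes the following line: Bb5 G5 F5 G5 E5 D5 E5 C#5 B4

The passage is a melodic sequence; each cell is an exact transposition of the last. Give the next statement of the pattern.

Unit = 3 notes; the statements start on Bb5, G5, E5, moving down a 3rd each time.
Statement 4 starts on C#5 and keeps the same exact contour: C#5 A#4 G#4.

C#5 A#4 G#4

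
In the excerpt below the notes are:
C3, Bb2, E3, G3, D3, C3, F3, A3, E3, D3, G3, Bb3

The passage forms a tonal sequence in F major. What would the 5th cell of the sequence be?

With a 4-note motive the entries are C3, D3, E3, each up a 2nd from the previous.
Extending up a 2nd: F3 → G3.
So cell 5 is G3 F3 Bb3 D4.

G3 F3 Bb3 D4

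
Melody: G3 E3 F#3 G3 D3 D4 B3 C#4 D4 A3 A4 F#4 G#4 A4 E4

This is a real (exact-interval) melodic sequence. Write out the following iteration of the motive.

E5 C#5 D#5 E5 B4

With a 5-note motive the entries are G3, D4, A4, each up a 5th from the previous.
So cell 4 is E5 C#5 D#5 E5 B4.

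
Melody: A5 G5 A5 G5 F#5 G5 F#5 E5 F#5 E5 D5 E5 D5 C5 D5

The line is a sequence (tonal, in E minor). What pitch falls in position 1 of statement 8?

With 3-note cells, note 1 of each statement runs A5, G5, F#5, E5, D5.
Carrying that down a 2nd forward: C5 → B4 → A4.

A4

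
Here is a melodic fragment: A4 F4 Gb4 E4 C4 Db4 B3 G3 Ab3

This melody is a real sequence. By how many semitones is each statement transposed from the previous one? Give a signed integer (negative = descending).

Unit = 3 notes; the statements start on A4, E4, B3, moving down a 4th each time.
A4→E4 is 64 − 69 = -5 semitones.

-5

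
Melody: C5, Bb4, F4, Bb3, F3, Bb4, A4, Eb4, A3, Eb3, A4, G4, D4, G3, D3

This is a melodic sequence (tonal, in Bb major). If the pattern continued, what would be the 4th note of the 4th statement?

F3

Grouping in 5s, the 4th note of each cell is Bb3, A3, G3.
One more down a 2nd gives F3.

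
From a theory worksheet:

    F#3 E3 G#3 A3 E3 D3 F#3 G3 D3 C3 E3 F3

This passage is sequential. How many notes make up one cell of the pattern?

4

Try groups of 4 (3 cells in 12 notes):
F#3 E3 G#3 A3 | E3 D3 F#3 G3 | D3 C3 E3 F3
Every group is a transposition down a 2nd of the one before; no shorter unit works.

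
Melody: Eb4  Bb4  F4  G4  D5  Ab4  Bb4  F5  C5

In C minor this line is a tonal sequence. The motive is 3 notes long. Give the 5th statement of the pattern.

F5 C6 G5

Taking 3-note groups, the heads are Eb4, G4, Bb4: the pattern moves up a 3rd.
Extending up a 3rd: D5 → F5.
From F5 the diatonic shape gives F5 C6 G5.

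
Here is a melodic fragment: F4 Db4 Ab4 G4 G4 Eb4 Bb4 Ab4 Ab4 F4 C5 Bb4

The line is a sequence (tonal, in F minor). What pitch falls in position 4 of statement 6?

The unit is 4 notes. Position-4 pitches of the 3 shown cells: G4, Ab4, Bb4.
Extending up a 2nd: C5 → Db5 → Eb5.

Eb5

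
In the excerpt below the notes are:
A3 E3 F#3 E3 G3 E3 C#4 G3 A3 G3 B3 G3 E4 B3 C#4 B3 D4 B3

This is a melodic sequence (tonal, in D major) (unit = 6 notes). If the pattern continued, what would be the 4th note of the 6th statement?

A4

Grouping in 6s, the 4th note of each cell is E3, G3, B3.
Each moves up a 3rd. Continuing: D4 → F#4 → A4.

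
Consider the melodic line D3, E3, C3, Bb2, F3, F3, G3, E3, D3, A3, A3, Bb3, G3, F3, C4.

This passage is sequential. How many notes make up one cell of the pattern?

There are 15 notes; a 5-note unit gives 3 cells:
D3 E3 C3 Bb2 F3 | F3 G3 E3 D3 A3 | A3 Bb3 G3 F3 C4
Every group is a transposition up a 3rd of the one before; no shorter unit works.

5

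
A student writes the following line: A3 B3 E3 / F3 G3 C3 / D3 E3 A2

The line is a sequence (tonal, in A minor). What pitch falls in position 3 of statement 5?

With 3-note cells, note 3 of each statement runs E3, C3, A2.
Extending down a 3rd: F2 → D2.

D2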